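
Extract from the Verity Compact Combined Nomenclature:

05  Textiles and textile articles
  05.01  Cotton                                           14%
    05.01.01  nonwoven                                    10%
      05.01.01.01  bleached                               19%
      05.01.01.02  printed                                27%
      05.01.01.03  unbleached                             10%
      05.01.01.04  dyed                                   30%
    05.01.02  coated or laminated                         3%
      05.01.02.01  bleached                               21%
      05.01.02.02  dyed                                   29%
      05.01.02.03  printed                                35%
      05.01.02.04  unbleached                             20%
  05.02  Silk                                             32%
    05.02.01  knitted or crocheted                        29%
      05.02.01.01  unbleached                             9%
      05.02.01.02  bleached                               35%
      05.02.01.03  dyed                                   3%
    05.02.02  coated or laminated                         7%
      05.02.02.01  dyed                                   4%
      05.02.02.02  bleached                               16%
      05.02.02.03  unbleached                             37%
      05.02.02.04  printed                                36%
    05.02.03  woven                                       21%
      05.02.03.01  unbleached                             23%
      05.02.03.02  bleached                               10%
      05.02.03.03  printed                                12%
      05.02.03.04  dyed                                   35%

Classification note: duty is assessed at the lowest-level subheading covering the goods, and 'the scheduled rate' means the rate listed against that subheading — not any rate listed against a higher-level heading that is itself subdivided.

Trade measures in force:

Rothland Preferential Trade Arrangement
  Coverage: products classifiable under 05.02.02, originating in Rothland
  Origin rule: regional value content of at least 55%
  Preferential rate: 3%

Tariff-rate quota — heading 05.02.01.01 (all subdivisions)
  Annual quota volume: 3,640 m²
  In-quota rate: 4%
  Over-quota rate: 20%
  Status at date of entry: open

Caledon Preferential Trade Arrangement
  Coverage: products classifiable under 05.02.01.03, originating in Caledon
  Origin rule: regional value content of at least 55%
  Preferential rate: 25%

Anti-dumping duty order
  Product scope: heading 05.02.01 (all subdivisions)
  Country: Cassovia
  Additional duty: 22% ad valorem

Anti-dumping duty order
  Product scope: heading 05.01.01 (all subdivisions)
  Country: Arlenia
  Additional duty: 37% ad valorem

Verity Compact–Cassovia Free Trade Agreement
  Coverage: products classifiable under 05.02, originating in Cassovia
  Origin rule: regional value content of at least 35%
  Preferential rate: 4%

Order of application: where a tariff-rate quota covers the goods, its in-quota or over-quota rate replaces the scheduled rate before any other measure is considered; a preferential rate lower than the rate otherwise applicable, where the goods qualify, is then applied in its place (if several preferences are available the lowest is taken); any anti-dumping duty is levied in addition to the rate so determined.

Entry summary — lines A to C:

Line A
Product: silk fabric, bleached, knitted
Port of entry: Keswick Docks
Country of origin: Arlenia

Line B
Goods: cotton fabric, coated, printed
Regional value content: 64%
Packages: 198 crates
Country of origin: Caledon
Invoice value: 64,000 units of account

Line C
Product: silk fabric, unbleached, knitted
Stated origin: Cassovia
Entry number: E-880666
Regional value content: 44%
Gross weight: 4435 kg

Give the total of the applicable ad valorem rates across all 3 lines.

96%

Line A: silk → 05.02; knitted → 05.02.01; bleached → 05.02.01.02. Scheduled 35%. No special measure applies. → 35%.
Line B: cotton → 05.01; coated → 05.01.02; printed → 05.01.02.03. Scheduled 35%. Caledon agreement on 05.02.01.03: 05.01.02.03 not covered. → 35%.
Line C: silk → 05.02; knitted → 05.02.01; unbleached → 05.02.01.01. Scheduled 9%. quota on 05.02.01.01 open → in-quota 4%; Cassovia agreement on 05.02: RVC ≥ 35% → 4% available; preference 4% not lower than 4% → no reduction; anti-dumping (Cassovia, 05.02.01): +22%; total 4% + 22% = 26%. → 26%.
Sum: 35% + 35% + 26% = 96%.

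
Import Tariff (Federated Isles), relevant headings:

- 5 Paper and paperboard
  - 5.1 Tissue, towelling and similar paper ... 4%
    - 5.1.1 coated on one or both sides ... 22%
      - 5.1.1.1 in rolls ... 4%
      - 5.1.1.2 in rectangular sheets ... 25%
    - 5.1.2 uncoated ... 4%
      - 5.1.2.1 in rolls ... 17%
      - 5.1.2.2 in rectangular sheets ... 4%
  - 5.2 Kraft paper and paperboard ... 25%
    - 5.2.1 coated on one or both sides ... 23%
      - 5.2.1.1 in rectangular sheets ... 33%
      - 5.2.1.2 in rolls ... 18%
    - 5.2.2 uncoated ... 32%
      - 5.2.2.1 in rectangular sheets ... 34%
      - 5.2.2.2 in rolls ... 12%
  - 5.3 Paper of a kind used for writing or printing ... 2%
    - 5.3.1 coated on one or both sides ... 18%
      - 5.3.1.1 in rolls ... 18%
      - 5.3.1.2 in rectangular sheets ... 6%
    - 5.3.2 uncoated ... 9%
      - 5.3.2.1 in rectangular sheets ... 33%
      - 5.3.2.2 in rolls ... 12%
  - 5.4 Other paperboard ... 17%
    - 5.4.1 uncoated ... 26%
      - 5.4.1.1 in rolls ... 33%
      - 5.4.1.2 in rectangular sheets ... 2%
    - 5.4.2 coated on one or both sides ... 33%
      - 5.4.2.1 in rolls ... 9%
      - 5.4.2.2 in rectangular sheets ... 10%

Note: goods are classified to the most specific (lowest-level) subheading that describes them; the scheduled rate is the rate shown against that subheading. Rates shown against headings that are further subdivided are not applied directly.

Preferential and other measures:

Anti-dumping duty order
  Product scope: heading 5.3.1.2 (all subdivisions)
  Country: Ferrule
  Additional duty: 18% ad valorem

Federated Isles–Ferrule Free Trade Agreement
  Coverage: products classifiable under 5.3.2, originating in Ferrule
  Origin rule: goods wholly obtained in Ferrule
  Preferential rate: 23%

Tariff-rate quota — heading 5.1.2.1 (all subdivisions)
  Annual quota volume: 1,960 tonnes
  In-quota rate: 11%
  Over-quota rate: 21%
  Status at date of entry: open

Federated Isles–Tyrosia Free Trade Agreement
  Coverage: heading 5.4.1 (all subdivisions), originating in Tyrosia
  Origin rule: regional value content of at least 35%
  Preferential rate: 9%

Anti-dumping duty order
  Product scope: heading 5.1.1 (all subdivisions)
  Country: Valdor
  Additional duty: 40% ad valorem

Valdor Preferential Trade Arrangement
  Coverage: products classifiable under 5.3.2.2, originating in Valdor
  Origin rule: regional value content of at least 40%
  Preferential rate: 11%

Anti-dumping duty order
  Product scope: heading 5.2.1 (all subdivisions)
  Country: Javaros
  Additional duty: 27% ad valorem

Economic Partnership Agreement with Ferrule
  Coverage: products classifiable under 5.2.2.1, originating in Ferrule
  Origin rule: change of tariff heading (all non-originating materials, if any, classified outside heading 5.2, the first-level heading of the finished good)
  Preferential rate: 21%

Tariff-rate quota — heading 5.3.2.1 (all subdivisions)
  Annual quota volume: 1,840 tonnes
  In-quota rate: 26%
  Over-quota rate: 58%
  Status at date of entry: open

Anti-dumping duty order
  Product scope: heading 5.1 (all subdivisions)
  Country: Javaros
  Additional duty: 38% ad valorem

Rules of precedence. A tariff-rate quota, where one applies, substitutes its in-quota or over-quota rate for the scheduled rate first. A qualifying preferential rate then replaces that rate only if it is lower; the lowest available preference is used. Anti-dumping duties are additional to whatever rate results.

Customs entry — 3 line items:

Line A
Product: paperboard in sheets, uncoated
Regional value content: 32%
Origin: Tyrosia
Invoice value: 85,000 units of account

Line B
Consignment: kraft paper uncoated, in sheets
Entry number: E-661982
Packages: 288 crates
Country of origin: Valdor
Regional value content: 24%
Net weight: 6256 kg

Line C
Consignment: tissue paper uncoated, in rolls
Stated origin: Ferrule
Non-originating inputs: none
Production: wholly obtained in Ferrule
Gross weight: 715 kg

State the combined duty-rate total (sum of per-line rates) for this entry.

47%

Line A: paperboard → 5.4; uncoated → 5.4.1; in sheets → 5.4.1.2. Scheduled 2%. Tyrosia agreement on 5.4.1: RVC < 35%. → 2%.
Line B: kraft paper → 5.2; uncoated → 5.2.2; in sheets → 5.2.2.1. Scheduled 34%. Valdor agreement on 5.3.2.2: 5.2.2.1 not covered. → 34%.
Line C: tissue paper → 5.1; uncoated → 5.1.2; in rolls → 5.1.2.1. Scheduled 17%. quota on 5.1.2.1 open → in-quota 11%; Ferrule agreement on 5.3.2: 5.1.2.1 not covered; Ferrule agreement on 5.2.2.1: 5.1.2.1 not covered. → 11%.
Sum: 2% + 34% + 11% = 47%.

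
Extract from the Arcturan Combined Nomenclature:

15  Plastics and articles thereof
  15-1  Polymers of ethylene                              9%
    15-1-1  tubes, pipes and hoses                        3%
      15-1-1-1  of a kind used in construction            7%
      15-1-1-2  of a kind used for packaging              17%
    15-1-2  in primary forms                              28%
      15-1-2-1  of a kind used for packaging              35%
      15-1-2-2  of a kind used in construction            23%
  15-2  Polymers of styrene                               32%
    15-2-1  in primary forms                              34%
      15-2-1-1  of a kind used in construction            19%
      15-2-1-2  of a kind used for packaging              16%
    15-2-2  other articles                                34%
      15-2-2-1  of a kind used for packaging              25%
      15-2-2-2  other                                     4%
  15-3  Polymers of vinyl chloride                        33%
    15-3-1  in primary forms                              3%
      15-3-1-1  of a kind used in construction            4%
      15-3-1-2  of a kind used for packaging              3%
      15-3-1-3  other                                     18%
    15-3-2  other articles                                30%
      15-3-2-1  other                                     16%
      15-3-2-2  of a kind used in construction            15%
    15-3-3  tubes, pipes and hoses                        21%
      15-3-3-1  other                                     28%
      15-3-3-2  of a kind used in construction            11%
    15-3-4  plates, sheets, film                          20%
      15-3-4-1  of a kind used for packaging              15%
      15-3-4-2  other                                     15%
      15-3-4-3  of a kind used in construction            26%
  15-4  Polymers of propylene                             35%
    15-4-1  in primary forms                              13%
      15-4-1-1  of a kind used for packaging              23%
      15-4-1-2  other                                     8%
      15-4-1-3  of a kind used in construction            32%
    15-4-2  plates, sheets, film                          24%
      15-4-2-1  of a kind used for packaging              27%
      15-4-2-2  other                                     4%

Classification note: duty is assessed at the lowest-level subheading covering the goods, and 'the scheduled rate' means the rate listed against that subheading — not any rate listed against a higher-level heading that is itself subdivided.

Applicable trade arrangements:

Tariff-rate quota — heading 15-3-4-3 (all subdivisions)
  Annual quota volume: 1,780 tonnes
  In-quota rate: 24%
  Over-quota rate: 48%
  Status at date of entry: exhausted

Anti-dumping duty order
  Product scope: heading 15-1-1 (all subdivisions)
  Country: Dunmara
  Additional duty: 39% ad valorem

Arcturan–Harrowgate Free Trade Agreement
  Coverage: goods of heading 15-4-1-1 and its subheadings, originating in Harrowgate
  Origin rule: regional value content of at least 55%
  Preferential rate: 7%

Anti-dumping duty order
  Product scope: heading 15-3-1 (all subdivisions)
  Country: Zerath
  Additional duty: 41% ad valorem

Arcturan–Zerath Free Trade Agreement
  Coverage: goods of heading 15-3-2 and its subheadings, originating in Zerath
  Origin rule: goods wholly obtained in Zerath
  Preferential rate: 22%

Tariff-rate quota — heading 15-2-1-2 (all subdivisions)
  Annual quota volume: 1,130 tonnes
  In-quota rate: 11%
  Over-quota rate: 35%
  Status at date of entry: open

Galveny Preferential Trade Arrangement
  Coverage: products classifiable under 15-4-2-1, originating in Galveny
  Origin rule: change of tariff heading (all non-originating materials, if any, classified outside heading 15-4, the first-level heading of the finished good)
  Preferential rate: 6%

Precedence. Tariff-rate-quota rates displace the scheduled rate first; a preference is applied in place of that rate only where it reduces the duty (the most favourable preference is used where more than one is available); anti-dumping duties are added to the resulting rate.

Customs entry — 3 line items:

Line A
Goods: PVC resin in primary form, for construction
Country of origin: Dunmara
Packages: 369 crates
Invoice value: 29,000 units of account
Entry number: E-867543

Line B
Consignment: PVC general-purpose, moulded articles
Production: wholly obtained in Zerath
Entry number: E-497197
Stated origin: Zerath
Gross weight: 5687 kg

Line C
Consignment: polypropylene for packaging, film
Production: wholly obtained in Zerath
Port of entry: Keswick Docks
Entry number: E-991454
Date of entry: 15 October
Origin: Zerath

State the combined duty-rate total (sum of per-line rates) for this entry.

47%

Line A: PVC → 15-3; resin in primary form → 15-3-1; for construction → 15-3-1-1. Scheduled 4%. No special measure applies. → 4%.
Line B: PVC → 15-3; moulded articles → 15-3-2; general-purpose → 15-3-2-1. Scheduled 16%. Zerath agreement on 15-3-2: wholly obtained → 22% available; preference 22% not lower than 16% → no reduction. → 16%.
Line C: polypropylene → 15-4; film → 15-4-2; for packaging → 15-4-2-1. Scheduled 27%. Zerath agreement on 15-3-2: 15-4-2-1 not covered. → 27%.
Sum: 4% + 16% + 27% = 47%.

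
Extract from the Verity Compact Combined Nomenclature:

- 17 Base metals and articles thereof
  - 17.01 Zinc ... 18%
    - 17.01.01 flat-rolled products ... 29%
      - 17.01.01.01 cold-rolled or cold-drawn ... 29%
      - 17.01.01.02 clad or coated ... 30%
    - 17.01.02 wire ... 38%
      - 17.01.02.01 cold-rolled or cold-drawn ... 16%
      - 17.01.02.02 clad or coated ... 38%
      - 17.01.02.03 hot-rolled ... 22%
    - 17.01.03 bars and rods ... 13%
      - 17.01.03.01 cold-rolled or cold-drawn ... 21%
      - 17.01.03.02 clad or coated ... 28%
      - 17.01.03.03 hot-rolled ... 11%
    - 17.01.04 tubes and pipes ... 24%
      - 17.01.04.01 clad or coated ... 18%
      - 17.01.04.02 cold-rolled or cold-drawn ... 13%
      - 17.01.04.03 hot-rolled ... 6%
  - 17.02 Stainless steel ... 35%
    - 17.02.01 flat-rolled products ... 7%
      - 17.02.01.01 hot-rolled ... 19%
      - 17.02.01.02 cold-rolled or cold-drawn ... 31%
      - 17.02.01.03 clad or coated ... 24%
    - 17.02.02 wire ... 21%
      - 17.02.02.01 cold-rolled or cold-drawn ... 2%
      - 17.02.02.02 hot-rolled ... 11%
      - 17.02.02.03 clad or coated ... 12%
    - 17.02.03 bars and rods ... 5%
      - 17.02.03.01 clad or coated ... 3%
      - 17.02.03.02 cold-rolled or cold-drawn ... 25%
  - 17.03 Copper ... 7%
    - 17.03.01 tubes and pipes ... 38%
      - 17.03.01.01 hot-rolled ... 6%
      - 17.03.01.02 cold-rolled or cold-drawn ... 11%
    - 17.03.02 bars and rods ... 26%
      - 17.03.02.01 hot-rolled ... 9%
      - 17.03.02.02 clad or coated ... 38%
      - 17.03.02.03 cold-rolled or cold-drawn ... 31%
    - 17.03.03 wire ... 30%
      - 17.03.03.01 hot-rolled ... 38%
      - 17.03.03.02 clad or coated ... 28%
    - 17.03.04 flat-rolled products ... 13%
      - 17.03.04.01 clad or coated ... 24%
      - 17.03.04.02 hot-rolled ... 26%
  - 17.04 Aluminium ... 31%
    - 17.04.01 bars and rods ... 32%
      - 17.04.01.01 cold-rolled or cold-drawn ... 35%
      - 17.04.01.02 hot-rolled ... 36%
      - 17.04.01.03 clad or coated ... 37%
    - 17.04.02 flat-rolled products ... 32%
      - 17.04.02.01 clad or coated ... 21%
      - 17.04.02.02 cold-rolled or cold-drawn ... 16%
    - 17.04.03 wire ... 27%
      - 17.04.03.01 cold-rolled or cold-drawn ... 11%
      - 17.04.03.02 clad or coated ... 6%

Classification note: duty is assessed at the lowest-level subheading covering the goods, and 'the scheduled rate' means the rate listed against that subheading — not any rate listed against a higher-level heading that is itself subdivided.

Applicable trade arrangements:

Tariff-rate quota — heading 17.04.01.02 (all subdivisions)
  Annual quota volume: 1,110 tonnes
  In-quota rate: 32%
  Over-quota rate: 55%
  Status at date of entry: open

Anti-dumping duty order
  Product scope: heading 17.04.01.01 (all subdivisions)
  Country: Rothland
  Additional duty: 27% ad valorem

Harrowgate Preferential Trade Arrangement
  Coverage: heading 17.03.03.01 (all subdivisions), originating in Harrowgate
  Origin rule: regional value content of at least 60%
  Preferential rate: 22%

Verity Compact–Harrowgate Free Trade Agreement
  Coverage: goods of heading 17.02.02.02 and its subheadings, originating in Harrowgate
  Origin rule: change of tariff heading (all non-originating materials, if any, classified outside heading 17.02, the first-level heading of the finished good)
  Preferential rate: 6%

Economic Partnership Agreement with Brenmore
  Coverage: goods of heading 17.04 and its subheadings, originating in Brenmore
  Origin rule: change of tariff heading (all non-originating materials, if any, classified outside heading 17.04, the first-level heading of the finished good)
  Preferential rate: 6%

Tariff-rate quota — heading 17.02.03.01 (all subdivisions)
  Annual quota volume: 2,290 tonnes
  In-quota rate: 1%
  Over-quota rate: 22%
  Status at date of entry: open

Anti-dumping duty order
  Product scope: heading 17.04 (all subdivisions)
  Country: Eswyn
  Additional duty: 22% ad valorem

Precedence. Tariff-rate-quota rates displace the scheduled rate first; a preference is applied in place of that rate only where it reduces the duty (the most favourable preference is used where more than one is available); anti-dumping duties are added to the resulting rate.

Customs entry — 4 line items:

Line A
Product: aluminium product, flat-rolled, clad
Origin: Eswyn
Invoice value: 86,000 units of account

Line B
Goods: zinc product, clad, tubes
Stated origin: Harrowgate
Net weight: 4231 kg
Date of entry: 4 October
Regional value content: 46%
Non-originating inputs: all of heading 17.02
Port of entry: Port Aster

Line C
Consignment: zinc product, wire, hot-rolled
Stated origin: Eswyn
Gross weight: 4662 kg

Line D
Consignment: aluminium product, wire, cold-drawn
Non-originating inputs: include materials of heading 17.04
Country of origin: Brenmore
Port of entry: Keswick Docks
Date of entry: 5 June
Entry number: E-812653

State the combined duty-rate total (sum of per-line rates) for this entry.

94%

Line A: aluminium → 17.04; flat-rolled → 17.04.02; clad → 17.04.02.01. Scheduled 21%. anti-dumping (Eswyn, 17.04): +22%; total 21% + 22% = 43%. → 43%.
Line B: zinc → 17.01; tubes → 17.01.04; clad → 17.01.04.01. Scheduled 18%. Harrowgate agreement on 17.03.03.01: 17.01.04.01 not covered; Harrowgate agreement on 17.02.02.02: 17.01.04.01 not covered. → 18%.
Line C: zinc → 17.01; wire → 17.01.02; hot-rolled → 17.01.02.03. Scheduled 22%. No special measure applies. → 22%.
Line D: aluminium → 17.04; wire → 17.04.03; cold-drawn → 17.04.03.01. Scheduled 11%. Brenmore agreement on 17.04: CTH not met. → 11%.
Sum: 43% + 18% + 22% + 11% = 94%.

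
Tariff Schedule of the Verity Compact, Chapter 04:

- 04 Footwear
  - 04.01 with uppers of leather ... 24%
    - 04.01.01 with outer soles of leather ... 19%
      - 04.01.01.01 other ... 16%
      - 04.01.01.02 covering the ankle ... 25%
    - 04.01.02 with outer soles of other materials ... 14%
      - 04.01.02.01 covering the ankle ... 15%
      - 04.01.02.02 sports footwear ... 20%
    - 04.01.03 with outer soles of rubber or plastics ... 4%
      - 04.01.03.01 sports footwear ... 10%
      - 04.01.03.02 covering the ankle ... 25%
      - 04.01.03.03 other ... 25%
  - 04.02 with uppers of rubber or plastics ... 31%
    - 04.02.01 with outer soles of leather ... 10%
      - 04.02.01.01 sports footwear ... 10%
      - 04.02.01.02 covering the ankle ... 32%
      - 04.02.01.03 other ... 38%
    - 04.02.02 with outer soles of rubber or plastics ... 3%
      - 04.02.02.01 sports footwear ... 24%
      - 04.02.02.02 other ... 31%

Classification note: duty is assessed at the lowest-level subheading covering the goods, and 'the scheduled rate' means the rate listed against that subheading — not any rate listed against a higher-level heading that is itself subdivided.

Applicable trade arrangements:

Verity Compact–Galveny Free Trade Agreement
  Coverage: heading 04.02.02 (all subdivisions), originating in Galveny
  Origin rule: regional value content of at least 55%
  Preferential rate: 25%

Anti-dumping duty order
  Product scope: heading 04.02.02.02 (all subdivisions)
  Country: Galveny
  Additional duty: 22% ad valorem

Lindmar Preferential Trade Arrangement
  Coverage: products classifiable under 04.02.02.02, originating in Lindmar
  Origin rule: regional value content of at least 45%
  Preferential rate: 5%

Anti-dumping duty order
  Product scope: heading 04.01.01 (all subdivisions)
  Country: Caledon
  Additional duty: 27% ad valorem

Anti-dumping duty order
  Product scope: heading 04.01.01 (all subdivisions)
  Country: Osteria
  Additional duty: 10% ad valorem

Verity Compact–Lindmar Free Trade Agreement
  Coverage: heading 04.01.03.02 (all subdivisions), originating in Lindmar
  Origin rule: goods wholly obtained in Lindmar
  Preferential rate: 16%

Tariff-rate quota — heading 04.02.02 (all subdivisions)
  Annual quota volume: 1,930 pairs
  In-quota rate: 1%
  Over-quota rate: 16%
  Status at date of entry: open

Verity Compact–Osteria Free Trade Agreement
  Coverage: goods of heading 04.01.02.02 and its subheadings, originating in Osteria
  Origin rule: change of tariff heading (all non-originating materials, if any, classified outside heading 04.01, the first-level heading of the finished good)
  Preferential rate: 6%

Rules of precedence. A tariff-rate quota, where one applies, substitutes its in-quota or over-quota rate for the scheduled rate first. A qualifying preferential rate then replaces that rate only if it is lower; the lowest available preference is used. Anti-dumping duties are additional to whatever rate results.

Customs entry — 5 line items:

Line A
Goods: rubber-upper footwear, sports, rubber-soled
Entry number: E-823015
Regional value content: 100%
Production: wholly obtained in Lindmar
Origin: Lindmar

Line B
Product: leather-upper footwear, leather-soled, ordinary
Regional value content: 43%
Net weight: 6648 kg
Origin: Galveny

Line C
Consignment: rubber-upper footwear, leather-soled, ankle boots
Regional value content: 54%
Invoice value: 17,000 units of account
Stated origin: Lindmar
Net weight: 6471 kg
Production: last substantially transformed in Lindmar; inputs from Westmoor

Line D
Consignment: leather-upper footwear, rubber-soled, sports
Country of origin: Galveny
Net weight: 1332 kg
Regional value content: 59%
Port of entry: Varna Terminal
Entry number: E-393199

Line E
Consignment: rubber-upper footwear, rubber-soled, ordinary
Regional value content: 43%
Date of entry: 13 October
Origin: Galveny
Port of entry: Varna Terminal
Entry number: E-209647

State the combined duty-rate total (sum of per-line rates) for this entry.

Line A: rubber-upper → 04.02; rubber-soled → 04.02.02; sports → 04.02.02.01. Scheduled 24%. quota on 04.02.02 open → in-quota 1%; Lindmar agreement on 04.02.02.02: 04.02.02.01 not covered; Lindmar agreement on 04.01.03.02: 04.02.02.01 not covered. → 1%.
Line B: leather-upper → 04.01; leather-soled → 04.01.01; ordinary → 04.01.01.01. Scheduled 16%. Galveny agreement on 04.02.02: 04.01.01.01 not covered. → 16%.
Line C: rubber-upper → 04.02; leather-soled → 04.02.01; ankle boots → 04.02.01.02. Scheduled 32%. Lindmar agreement on 04.02.02.02: 04.02.01.02 not covered; Lindmar agreement on 04.01.03.02: 04.02.01.02 not covered. → 32%.
Line D: leather-upper → 04.01; rubber-soled → 04.01.03; sports → 04.01.03.01. Scheduled 10%. Galveny agreement on 04.02.02: 04.01.03.01 not covered. → 10%.
Line E: rubber-upper → 04.02; rubber-soled → 04.02.02; ordinary → 04.02.02.02. Scheduled 31%. quota on 04.02.02 open → in-quota 1%; Galveny agreement on 04.02.02: RVC < 55%; anti-dumping (Galveny, 04.02.02.02): +22%; total 1% + 22% = 23%. → 23%.
Sum: 1% + 16% + 32% + 10% + 23% = 82%.

82%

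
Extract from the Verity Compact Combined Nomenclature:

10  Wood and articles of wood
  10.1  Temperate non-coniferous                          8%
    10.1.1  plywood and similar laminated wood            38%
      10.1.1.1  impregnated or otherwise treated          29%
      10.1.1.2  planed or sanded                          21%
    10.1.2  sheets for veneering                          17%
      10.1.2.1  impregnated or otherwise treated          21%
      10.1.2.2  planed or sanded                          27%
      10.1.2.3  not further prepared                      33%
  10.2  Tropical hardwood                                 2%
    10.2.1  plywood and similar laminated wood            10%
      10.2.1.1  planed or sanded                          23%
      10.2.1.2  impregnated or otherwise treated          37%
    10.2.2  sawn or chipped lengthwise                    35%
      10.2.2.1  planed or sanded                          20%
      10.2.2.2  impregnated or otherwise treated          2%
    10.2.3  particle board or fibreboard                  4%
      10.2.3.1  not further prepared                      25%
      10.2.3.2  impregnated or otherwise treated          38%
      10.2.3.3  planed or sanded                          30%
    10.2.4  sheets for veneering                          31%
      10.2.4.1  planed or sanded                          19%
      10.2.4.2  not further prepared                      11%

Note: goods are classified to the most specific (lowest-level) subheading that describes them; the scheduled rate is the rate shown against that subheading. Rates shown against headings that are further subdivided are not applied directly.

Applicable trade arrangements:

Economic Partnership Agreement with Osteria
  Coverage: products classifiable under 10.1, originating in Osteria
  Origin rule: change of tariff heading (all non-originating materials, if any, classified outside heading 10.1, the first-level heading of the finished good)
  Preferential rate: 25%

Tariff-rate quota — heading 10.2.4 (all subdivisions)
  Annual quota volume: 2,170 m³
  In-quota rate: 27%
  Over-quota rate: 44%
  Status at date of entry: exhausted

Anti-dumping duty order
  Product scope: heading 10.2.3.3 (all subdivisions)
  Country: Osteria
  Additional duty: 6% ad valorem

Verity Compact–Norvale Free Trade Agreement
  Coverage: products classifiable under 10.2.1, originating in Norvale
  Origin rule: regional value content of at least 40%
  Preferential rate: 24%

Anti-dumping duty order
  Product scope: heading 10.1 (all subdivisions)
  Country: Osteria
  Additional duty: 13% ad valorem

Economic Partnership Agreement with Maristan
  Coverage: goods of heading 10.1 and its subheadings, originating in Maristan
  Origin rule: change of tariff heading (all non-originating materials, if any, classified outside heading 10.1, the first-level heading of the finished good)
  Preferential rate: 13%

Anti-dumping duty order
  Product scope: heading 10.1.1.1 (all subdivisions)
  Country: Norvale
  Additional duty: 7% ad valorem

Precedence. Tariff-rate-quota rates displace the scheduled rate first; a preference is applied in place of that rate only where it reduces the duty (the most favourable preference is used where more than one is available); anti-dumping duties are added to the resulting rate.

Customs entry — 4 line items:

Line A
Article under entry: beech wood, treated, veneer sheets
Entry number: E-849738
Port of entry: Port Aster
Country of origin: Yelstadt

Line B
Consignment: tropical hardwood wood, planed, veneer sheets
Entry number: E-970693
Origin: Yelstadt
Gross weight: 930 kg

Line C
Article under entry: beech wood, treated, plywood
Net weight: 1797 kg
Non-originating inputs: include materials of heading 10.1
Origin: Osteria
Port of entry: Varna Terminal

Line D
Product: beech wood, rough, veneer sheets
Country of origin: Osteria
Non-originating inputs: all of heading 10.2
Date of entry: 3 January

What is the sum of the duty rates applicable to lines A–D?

145%

Line A: beech → 10.1; veneer sheets → 10.1.2; treated → 10.1.2.1. Scheduled 21%. No special measure applies. → 21%.
Line B: tropical hardwood → 10.2; veneer sheets → 10.2.4; planed → 10.2.4.1. Scheduled 19%. quota on 10.2.4 exhausted → over-quota 44%. → 44%.
Line C: beech → 10.1; plywood → 10.1.1; treated → 10.1.1.1. Scheduled 29%. Osteria agreement on 10.1: CTH not met; anti-dumping (Osteria, 10.1): +13%; total 29% + 13% = 42%. → 42%.
Line D: beech → 10.1; veneer sheets → 10.1.2; rough → 10.1.2.3. Scheduled 33%. Osteria agreement on 10.1: CTH met → 25% available; preferential 25%; anti-dumping (Osteria, 10.1): +13%; total 25% + 13% = 38%. → 38%.
Sum: 21% + 44% + 42% + 38% = 145%.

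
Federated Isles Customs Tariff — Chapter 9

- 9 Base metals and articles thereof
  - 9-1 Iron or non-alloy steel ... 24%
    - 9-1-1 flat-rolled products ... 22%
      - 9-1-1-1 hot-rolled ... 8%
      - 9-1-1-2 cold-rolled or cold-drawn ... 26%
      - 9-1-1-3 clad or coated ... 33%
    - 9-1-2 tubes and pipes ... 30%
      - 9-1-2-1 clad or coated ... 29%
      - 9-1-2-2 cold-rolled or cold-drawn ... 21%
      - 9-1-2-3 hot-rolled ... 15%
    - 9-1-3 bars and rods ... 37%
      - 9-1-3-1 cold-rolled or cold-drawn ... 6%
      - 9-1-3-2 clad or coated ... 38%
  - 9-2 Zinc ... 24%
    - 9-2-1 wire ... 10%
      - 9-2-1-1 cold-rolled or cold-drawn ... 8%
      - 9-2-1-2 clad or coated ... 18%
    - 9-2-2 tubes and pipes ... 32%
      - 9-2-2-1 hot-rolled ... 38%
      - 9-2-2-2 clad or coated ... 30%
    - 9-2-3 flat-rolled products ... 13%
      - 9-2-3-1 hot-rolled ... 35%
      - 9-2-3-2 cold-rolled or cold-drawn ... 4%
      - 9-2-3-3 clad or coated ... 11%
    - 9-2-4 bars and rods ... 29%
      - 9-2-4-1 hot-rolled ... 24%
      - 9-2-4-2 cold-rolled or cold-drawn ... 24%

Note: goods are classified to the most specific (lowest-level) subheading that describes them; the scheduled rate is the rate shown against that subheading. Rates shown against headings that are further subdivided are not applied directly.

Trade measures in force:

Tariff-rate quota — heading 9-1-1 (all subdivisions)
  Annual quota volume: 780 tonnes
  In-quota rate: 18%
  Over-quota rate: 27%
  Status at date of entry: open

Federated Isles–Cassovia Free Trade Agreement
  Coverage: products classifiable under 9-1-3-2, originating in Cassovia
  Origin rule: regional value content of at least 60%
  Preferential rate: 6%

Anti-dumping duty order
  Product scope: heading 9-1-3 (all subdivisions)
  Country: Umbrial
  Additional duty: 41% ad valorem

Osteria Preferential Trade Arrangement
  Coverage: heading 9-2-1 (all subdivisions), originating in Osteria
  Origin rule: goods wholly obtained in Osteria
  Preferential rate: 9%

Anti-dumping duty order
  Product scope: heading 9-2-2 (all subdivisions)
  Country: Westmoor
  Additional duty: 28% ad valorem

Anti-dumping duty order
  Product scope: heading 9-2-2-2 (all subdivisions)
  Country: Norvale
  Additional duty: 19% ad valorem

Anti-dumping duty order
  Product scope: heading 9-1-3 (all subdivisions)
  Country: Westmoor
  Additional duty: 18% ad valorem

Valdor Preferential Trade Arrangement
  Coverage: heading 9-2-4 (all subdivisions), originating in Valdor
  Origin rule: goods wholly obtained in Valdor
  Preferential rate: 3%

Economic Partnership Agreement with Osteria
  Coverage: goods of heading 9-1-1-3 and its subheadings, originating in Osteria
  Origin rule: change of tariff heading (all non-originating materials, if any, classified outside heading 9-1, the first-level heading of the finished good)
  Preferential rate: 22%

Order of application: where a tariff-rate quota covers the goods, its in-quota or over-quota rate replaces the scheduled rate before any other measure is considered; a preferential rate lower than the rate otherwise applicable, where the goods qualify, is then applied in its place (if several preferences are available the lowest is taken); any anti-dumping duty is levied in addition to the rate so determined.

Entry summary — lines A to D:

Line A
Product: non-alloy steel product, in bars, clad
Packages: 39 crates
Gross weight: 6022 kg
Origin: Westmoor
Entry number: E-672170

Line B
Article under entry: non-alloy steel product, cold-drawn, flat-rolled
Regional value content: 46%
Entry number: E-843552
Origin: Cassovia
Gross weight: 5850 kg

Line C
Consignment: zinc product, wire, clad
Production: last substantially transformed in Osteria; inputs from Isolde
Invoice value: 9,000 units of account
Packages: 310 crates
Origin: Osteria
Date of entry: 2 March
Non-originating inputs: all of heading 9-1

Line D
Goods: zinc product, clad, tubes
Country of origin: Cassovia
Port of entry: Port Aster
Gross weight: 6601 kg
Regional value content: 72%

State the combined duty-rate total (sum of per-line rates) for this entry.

Line A: non-alloy steel → 9-1; in bars → 9-1-3; clad → 9-1-3-2. Scheduled 38%. anti-dumping (Westmoor, 9-1-3): +18%; total 38% + 18% = 56%. → 56%.
Line B: non-alloy steel → 9-1; flat-rolled → 9-1-1; cold-drawn → 9-1-1-2. Scheduled 26%. quota on 9-1-1 open → in-quota 18%; Cassovia agreement on 9-1-3-2: 9-1-1-2 not covered. → 18%.
Line C: zinc → 9-2; wire → 9-2-1; clad → 9-2-1-2. Scheduled 18%. Osteria agreement on 9-2-1: not wholly obtained; Osteria agreement on 9-1-1-3: 9-2-1-2 not covered. → 18%.
Line D: zinc → 9-2; tubes → 9-2-2; clad → 9-2-2-2. Scheduled 30%. Cassovia agreement on 9-1-3-2: 9-2-2-2 not covered. → 30%.
Sum: 56% + 18% + 18% + 30% = 122%.

122%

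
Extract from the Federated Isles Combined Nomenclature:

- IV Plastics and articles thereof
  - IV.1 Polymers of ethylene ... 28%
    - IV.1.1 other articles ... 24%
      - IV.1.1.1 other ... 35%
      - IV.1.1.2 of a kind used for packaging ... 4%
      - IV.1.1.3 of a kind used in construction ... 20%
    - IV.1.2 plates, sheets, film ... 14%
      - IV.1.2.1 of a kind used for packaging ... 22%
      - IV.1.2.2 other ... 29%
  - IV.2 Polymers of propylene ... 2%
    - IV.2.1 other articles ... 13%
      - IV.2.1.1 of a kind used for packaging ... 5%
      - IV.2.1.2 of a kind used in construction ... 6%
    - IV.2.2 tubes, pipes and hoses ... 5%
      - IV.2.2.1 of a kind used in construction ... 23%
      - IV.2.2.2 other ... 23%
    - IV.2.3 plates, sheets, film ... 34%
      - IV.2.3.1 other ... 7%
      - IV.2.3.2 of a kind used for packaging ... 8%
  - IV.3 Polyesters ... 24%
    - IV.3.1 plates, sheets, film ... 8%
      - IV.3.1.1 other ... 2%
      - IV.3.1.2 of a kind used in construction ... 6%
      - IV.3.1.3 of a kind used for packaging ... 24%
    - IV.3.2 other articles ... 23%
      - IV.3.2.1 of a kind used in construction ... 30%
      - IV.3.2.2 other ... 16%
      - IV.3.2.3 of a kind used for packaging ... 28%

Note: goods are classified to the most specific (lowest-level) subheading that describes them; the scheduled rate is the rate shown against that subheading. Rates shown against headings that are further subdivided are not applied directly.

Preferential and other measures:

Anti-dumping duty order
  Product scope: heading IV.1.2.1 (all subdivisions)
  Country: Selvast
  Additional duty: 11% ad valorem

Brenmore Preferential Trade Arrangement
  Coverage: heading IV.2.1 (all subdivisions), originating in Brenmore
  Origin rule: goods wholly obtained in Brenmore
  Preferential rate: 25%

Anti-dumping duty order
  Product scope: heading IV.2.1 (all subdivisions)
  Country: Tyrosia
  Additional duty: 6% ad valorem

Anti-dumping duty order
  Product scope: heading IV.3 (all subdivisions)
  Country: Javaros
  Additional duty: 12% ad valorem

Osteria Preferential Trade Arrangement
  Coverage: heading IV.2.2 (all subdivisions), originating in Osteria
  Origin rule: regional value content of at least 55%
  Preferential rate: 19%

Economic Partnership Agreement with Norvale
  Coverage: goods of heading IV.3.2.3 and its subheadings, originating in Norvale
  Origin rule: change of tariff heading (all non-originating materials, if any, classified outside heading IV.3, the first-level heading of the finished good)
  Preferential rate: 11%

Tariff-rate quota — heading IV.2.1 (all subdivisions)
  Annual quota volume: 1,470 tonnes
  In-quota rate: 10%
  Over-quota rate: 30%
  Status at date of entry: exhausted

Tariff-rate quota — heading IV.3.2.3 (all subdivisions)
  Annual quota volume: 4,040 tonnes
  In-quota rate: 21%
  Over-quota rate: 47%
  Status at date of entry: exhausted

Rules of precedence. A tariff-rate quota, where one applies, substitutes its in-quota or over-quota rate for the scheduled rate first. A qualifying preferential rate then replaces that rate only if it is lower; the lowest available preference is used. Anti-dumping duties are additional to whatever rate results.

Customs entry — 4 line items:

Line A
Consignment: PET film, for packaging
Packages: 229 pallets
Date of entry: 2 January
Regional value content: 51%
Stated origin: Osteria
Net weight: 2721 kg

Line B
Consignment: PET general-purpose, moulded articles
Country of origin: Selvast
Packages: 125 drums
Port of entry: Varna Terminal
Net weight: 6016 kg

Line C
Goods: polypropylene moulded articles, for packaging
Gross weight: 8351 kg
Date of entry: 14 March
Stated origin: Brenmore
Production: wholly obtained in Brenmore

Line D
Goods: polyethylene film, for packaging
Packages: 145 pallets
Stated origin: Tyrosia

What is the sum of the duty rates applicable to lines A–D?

87%

Line A: PET → IV.3; film → IV.3.1; for packaging → IV.3.1.3. Scheduled 24%. Osteria agreement on IV.2.2: IV.3.1.3 not covered. → 24%.
Line B: PET → IV.3; moulded articles → IV.3.2; general-purpose → IV.3.2.2. Scheduled 16%. No special measure applies. → 16%.
Line C: polypropylene → IV.2; moulded articles → IV.2.1; for packaging → IV.2.1.1. Scheduled 5%. quota on IV.2.1 exhausted → over-quota 30%; Brenmore agreement on IV.2.1: wholly obtained → 25% available; preferential 25%. → 25%.
Line D: polyethylene → IV.1; film → IV.1.2; for packaging → IV.1.2.1. Scheduled 22%. No special measure applies. → 22%.
Sum: 24% + 16% + 25% + 22% = 87%.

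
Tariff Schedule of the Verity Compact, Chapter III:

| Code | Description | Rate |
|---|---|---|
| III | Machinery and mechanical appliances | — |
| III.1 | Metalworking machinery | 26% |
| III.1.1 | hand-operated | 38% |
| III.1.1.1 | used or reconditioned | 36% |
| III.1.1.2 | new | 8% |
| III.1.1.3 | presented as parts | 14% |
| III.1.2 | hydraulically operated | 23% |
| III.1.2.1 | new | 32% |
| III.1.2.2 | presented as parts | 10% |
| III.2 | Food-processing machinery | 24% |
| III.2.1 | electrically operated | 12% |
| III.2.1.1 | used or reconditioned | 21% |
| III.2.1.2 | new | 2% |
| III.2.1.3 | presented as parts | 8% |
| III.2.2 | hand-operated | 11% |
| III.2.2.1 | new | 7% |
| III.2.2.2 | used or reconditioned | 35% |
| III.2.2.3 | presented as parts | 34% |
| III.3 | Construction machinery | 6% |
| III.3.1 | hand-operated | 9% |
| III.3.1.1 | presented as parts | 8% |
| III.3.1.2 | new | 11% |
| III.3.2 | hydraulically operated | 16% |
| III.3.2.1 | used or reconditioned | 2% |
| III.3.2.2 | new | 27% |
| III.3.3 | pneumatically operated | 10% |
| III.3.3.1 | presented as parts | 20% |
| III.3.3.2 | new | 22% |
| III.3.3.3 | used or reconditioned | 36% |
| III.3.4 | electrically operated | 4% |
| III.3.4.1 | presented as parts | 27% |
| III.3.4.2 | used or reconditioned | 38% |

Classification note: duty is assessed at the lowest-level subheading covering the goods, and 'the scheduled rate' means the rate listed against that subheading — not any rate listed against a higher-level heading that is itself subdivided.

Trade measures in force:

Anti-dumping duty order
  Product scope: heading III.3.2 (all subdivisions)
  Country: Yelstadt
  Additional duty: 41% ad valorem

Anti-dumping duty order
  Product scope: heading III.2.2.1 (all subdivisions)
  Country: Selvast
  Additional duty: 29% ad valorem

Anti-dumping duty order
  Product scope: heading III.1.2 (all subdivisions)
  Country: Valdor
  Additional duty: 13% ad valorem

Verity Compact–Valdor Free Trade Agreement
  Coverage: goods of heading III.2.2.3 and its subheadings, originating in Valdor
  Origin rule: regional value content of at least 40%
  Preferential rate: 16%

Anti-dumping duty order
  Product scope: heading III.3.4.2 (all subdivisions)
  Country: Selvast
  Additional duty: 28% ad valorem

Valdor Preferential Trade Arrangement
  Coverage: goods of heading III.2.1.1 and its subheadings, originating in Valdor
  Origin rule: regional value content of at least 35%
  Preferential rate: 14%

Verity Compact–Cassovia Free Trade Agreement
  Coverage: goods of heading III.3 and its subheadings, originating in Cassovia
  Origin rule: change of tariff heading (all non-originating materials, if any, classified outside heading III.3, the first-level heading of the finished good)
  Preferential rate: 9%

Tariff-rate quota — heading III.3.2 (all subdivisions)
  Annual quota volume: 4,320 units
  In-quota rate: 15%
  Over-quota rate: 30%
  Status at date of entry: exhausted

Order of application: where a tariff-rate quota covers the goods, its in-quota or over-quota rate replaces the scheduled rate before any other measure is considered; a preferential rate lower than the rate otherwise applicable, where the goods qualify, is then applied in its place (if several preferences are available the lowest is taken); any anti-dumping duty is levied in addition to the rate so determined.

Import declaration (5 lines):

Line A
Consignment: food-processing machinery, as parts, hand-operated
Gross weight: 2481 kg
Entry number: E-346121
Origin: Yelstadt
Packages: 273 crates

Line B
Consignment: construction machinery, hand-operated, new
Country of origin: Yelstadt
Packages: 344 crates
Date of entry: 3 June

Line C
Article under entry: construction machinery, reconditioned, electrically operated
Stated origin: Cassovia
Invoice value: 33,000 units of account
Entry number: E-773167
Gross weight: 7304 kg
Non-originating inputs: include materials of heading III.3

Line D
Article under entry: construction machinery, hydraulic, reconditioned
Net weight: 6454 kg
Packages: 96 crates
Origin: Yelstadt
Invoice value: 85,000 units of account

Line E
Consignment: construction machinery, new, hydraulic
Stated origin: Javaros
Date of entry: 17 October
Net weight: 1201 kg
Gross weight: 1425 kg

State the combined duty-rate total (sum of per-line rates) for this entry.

Line A: food-processing → III.2; hand-operated → III.2.2; as parts → III.2.2.3. Scheduled 34%. No special measure applies. → 34%.
Line B: construction → III.3; hand-operated → III.3.1; new → III.3.1.2. Scheduled 11%. No special measure applies. → 11%.
Line C: construction → III.3; electrically operated → III.3.4; reconditioned → III.3.4.2. Scheduled 38%. Cassovia agreement on III.3: CTH not met. → 38%.
Line D: construction → III.3; hydraulic → III.3.2; reconditioned → III.3.2.1. Scheduled 2%. quota on III.3.2 exhausted → over-quota 30%; anti-dumping (Yelstadt, III.3.2): +41%; total 30% + 41% = 71%. → 71%.
Line E: construction → III.3; hydraulic → III.3.2; new → III.3.2.2. Scheduled 27%. quota on III.3.2 exhausted → over-quota 30%. → 30%.
Sum: 34% + 11% + 38% + 71% + 30% = 184%.

184%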